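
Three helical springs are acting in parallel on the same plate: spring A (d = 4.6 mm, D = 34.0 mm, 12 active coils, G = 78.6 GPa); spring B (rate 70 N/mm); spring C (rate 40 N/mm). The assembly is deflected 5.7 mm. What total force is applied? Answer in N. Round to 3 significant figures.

k_A = Gd⁴/(8D³N_a) = (78.6×10³)(4.6⁴)/(8·34.0³·12) = 9.3271 N/mm
Parallel: k_eq = 9.3271 + 70 + 40 = 119.33 N/mm
F = k_eq·δ = 119.33·5.7 = 680.16 N

680 N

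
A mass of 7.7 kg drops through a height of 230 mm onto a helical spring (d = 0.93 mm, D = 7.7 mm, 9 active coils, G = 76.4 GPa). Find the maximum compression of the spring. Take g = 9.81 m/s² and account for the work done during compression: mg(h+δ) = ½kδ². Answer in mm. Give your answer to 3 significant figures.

191 mm

k = Gd⁴/(8D³N_a) = (76.4×10³)(0.93⁴)/(8·7.7³·9) = 1.7387 N/mm
W = mg = 7.7 × 9.81 = 75.537 N
½kδ² − Wδ − Wh = 0 → δ = (W + √(W² + 2kWh))/k
δ = (75.537 + √(5705.8 + 60414.1))/1.7387 = (75.537 + 257.14)/1.7387 = 191.34 mm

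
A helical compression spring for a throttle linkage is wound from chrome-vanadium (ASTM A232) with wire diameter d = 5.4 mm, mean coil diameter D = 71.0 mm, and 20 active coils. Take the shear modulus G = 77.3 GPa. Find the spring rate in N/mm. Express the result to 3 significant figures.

k = Gd⁴/(8D³N_a) = (77.3×10³ × 5.4⁴) / (8 × 71.0³ × 20)
  = 6.57286e+07 / 5.72658e+07 = 1.1478 N/mm

1.15 N/mm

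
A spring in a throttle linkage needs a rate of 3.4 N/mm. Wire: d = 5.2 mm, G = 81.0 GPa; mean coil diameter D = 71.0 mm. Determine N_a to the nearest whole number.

N_a = Gd⁴/(8D³k) = (81.0×10³ × 5.2⁴)/(8 × 71.0³ × 3.4)
    = 5.92241e+07 / 9.73518e+06 = 6.084 → 6 coils

6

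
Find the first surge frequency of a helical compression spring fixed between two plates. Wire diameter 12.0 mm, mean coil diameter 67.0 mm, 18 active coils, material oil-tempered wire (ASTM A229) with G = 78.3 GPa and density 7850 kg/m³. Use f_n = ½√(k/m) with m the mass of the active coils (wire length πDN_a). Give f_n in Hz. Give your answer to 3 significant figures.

52.8 Hz

k = Gd⁴/(8D³N_a) = (78.3×10³)(12.0⁴)/(8·67.0³·18) = 37.489 N/mm = 37489 N/m
Wire length L = πDN_a = π·67.0·18 = 3788.8 mm
m = ρ·(πd²/4)·L = 7850 × 113.1×10⁻⁶ m² × 3.7888 m = 3.3637 kg
f_n = ½√(k/m) = 0.5·√(37489/3.3637) = 0.5·√(11145) = 52.785 Hz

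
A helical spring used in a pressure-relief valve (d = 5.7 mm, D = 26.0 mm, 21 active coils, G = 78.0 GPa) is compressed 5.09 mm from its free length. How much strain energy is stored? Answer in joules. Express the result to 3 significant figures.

0.361 J

k = Gd⁴/(8D³N_a) = (78.0×10³)(5.7⁴)/(8·26.0³·21) = 27.885 N/mm
U = ½kδ² = 0.5 × 27.885 × 5.09² = 361.22 N·mm = 0.36122 J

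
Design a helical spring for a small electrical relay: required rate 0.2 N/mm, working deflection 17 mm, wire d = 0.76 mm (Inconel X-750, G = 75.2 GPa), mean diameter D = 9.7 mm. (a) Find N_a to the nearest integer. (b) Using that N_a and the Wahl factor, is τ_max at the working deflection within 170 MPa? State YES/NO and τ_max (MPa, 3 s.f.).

(a) 17 coils; (b) NO, τ_max = 215 MPa

N_a = Gd⁴/(8D³k) = (75.2×10³)(0.76⁴)/(8·9.7³·0.2) = 17.18 → N_a = 17
Actual rate k = Gd⁴/(8D³·17) = 0.20212 N/mm
Working load F = kδ = 0.20212·17 = 3.4361 N
C = 9.7/0.76 = 12.7632; K_W = (4C−1)/(4C−4)+0.615/C = 1.1119
τ_max = K_W·8FD/(πd³) = 1.1119·193.35 = 214.99 MPa
τ_max > 170 MPa → exceeds allowable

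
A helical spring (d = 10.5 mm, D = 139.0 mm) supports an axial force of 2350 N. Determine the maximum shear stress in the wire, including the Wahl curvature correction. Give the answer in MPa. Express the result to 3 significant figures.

796 MPa

Spring index C = D/d = 139.0/10.5 = 13.2381
K_W = (4C−1)/(4C−4) + 0.615/C = 51.952/48.952 + 0.0465 = 1.1077
τ₀ = 8FD/(πd³) = 8·2350·139.0/(π·10.5³) = 2.6132e+06/3636.8 = 718.55 MPa
τ_max = K·τ₀ = 1.1077 × 718.55 = 795.96 MPa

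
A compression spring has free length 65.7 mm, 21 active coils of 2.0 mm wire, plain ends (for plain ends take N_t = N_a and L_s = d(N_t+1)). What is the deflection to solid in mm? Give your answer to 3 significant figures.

21.7 mm

N_t = 21; L_s = 2.0·22 = 44 mm
δ_solid = L₀ − L_s = 65.7 − 44 = 21.7 mm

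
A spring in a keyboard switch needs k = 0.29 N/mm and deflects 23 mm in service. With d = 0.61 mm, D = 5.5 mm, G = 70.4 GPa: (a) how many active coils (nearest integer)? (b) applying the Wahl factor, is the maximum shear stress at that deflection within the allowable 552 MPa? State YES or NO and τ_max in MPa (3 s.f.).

(a) 25 coils; (b) YES, τ_max = 483 MPa

N_a = Gd⁴/(8D³k) = (70.4×10³)(0.61⁴)/(8·5.5³·0.29) = 25.25 → N_a = 25
Actual rate k = Gd⁴/(8D³·25) = 0.29294 N/mm
Working load F = kδ = 0.29294·23 = 6.7375 N
C = 5.5/0.61 = 9.0164; K_W = (4C−1)/(4C−4)+0.615/C = 1.1618
τ_max = K_W·8FD/(πd³) = 1.1618·415.73 = 482.99 MPa
τ_max ≤ 552 MPa → acceptable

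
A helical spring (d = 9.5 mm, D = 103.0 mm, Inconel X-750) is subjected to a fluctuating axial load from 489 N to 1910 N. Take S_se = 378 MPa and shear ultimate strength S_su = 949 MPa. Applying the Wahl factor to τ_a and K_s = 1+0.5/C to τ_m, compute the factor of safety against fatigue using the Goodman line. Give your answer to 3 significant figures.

0.947

C = D/d = 103.0/9.5 = 10.8421; K_W = (4C−1)/(4C−4)+0.615/C = 1.1329; K_s = 1+0.5/C = 1.0461
F_a = (F_max−F_min)/2 = 710.5 N; F_m = (F_max+F_min)/2 = 1199.5 N
τ_a = K_W·8F_aD/(πd³) = 1.1329 × 217.36 = 246.25 MPa
τ_m = K_s·8F_mD/(πd³) = 1.0461 × 366.95 = 383.87 MPa
Goodman: 1/n_f = τ_a/S_se + τ_m/S_su = 246.25/378 + 383.87/949 = 0.65145 + 0.40450 = 1.056
n_f = 1/1.056 = 0.947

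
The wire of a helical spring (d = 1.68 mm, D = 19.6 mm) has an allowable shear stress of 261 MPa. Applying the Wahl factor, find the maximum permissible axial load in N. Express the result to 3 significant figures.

C = D/d = 19.6/1.68 = 11.6667
K_W = (4C−1)/(4C−4) + 0.615/C = 45.667/42.667 + 0.0527 = 1.1230
τ_max = K·8FD/(πd³) → F_max = τ_allow·πd³/(8DK)
F_max = 261·π·1.68³/(8·19.6·1.1230) = 3887.9/176.09 = 22.079 N

22.1 N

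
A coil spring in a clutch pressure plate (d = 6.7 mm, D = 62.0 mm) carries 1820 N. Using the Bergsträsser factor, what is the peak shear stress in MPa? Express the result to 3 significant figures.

1100 MPa

Spring index C = D/d = 62.0/6.7 = 9.2537
K_B = (4C+2)/(4C−3) = 39.015/34.015 = 1.1470
τ₀ = 8FD/(πd³) = 8·1820·62.0/(π·6.7³) = 902720/944.87 = 955.39 MPa
τ_max = K·τ₀ = 1.1470 × 955.39 = 1095.8 MPa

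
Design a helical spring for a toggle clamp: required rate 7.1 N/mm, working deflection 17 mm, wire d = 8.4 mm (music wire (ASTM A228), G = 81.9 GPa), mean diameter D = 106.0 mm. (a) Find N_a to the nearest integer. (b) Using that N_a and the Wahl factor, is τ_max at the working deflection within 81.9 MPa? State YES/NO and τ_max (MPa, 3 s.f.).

(a) 6 coils; (b) YES, τ_max = 61.5 MPa

N_a = Gd⁴/(8D³k) = (81.9×10³)(8.4⁴)/(8·106.0³·7.1) = 6.027 → N_a = 6
Actual rate k = Gd⁴/(8D³·6) = 7.1325 N/mm
Working load F = kδ = 7.1325·17 = 121.25 N
C = 106.0/8.4 = 12.6190; K_W = (4C−1)/(4C−4)+0.615/C = 1.1133
τ_max = K_W·8FD/(πd³) = 1.1133·55.22 = 61.476 MPa
τ_max ≤ 81.9 MPa → acceptable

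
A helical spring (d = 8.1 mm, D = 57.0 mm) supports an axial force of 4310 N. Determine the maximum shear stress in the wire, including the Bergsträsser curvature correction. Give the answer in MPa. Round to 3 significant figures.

Spring index C = D/d = 57.0/8.1 = 7.0370
K_B = (4C+2)/(4C−3) = 30.148/25.148 = 1.1988
τ₀ = 8FD/(πd³) = 8·4310·57.0/(π·8.1³) = 1.96536e+06/1669.6 = 1177.2 MPa
τ_max = K·τ₀ = 1.1988 × 1177.2 = 1411.2 MPa

1410 MPa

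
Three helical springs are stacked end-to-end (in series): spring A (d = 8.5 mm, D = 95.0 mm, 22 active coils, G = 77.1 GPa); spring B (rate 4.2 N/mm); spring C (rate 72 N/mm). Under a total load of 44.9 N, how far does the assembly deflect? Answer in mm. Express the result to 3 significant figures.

28.1 mm

k_A = Gd⁴/(8D³N_a) = (77.1×10³)(8.5⁴)/(8·95.0³·22) = 2.6671 N/mm
Series: 1/k_eq = 1/2.6671 + 1/4.2 + 1/72 = 0.62692; k_eq = 1.5951 N/mm
δ = F/k_eq = 44.9/1.5951 = 28.149 mm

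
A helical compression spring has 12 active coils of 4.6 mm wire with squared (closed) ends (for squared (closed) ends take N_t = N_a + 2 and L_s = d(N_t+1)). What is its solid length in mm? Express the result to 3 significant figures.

69.0 mm

squared (closed) ends: N_t = N_a + 2 = 12 + 2 = 14
L_s = d·(N_t+1) = 4.6 × 15 = 69 mm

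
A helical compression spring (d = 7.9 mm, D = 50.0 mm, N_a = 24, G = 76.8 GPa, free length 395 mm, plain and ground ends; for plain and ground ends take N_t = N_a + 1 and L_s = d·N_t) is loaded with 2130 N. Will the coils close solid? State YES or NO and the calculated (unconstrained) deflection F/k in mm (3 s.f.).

NO, δ = 171 mm

k = Gd⁴/(8D³N_a) = (76.8×10³)(7.9⁴)/(8·50.0³·24) = 12.464 N/mm
N_t = 25; L_s = 7.9·25 = 197.5 mm; δ_solid = L₀ − L_s = 395 − 197.5 = 197.5 mm
δ = F/k = 2130/12.464 = 170.89 mm
δ < δ_solid → spring does not go solid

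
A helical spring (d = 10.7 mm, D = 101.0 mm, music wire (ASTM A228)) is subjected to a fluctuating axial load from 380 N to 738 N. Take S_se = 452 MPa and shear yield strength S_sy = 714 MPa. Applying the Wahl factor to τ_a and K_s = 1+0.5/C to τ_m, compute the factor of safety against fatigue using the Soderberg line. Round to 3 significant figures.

C = D/d = 101.0/10.7 = 9.4393; K_W = (4C−1)/(4C−4)+0.615/C = 1.1540; K_s = 1+0.5/C = 1.0530
F_a = (F_max−F_min)/2 = 179 N; F_m = (F_max+F_min)/2 = 559 N
τ_a = K_W·8F_aD/(πd³) = 1.1540 × 37.581 = 43.369 MPa
τ_m = K_s·8F_mD/(πd³) = 1.0530 × 117.36 = 123.58 MPa
Soderberg: 1/n_f = τ_a/S_se + τ_m/S_sy = 43.369/452 + 123.58/714 = 0.09595 + 0.17308 = 0.26903
n_f = 1/0.26903 = 3.717

3.72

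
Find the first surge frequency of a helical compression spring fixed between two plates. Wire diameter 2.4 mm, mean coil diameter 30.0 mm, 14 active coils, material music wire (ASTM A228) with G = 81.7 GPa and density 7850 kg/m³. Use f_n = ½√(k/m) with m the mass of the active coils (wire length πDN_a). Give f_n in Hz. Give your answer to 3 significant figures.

k = Gd⁴/(8D³N_a) = (81.7×10³)(2.4⁴)/(8·30.0³·14) = 0.89637 N/mm = 896.37 N/m
Wire length L = πDN_a = π·30.0·14 = 1319.5 mm
m = ρ·(πd²/4)·L = 7850 × 4.5239×10⁻⁶ m² × 1.3195 m = 0.046858 kg
f_n = ½√(k/m) = 0.5·√(896.37/0.046858) = 0.5·√(19130) = 69.155 Hz

69.2 Hz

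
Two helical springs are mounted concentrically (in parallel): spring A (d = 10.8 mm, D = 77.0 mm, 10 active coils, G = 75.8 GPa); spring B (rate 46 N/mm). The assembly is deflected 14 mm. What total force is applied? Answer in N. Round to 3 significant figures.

1040 N

k_A = Gd⁴/(8D³N_a) = (75.8×10³)(10.8⁴)/(8·77.0³·10) = 28.236 N/mm
Parallel: k_eq = 28.236 + 46 = 74.236 N/mm
F = k_eq·δ = 74.236·14 = 1039.3 N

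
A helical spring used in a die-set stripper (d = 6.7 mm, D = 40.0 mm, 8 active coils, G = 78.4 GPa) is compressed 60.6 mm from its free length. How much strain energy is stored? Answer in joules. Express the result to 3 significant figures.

70.8 J

k = Gd⁴/(8D³N_a) = (78.4×10³)(6.7⁴)/(8·40.0³·8) = 38.571 N/mm
U = ½kδ² = 0.5 × 38.571 × 60.6² = 70822 N·mm = 70.822 J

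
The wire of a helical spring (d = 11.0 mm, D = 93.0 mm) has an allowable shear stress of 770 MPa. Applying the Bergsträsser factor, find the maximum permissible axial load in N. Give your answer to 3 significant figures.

3720 N

C = D/d = 93.0/11.0 = 8.4545
K_B = (4C+2)/(4C−3) = 35.818/30.818 = 1.1622
τ_max = K·8FD/(πd³) → F_max = τ_allow·πd³/(8DK)
F_max = 770·π·11.0³/(8·93.0·1.1622) = 3.2197e+06/864.71 = 3723.5 N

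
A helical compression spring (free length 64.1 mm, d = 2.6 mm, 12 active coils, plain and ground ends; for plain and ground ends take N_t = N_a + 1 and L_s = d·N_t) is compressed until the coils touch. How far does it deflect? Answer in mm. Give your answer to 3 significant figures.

30.3 mm

N_t = 13; L_s = 2.6·13 = 33.8 mm
δ_solid = L₀ − L_s = 64.1 − 33.8 = 30.3 mm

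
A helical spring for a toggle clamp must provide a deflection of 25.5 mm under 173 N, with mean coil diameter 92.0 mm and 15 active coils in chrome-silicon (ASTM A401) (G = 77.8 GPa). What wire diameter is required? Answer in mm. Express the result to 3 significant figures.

Required rate k = F/δ = 173/25.5 = 6.7843 N/mm
d = (8D³N_a·k / G)^(1/4) = (8·92.0³·15·6.7843 / (77.8×10³))^0.25
  = (8148.4)^0.25 = 9.5010 mm

9.50 mm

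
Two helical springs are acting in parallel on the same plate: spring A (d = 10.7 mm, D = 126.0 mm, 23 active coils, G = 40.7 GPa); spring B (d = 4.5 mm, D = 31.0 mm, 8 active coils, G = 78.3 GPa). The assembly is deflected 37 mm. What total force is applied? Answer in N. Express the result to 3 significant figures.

677 N

k_A = Gd⁴/(8D³N_a) = (40.7×10³)(10.7⁴)/(8·126.0³·23) = 1.4494 N/mm
k_B = Gd⁴/(8D³N_a) = (78.3×10³)(4.5⁴)/(8·31.0³·8) = 16.84 N/mm
Parallel: k_eq = 1.4494 + 16.84 = 18.29 N/mm
F = k_eq·δ = 18.29·37 = 676.72 N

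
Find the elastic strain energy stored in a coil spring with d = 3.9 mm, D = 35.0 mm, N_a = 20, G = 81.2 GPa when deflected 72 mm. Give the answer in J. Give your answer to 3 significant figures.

7.10 J

k = Gd⁴/(8D³N_a) = (81.2×10³)(3.9⁴)/(8·35.0³·20) = 2.7384 N/mm
U = ½kδ² = 0.5 × 2.7384 × 72² = 7097.8 N·mm = 7.0978 J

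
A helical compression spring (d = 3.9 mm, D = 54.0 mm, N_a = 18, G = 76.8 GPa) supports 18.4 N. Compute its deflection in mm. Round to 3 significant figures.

k = Gd⁴/(8D³N_a) = (76.8×10³)(3.9⁴)/(8·54.0³·18) = 0.78357 N/mm
δ = F/k = 18.4 / 0.78357 = 23.482 mm

23.5 mm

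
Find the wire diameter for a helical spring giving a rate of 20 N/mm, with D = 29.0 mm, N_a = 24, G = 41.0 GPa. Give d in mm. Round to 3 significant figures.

6.91 mm

d = (8D³N_a·k / G)^(1/4) = (8·29.0³·24·20 / (41.0×10³))^0.25
  = (2284.2)^0.25 = 6.9133 mm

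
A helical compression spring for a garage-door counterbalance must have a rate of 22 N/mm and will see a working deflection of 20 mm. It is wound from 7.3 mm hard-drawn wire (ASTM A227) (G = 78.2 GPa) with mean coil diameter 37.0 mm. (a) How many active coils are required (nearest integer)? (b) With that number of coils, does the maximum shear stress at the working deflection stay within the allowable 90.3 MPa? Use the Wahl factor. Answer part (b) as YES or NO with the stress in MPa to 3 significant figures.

N_a = Gd⁴/(8D³k) = (78.2×10³)(7.3⁴)/(8·37.0³·22) = 24.91 → N_a = 25
Actual rate k = Gd⁴/(8D³·25) = 21.921 N/mm
Working load F = kδ = 21.921·20 = 438.42 N
C = 37.0/7.3 = 5.0685; K_W = (4C−1)/(4C−4)+0.615/C = 1.3057
τ_max = K_W·8FD/(πd³) = 1.3057·106.19 = 138.64 MPa
τ_max > 90.3 MPa → exceeds allowable

(a) 25 coils; (b) NO, τ_max = 139 MPa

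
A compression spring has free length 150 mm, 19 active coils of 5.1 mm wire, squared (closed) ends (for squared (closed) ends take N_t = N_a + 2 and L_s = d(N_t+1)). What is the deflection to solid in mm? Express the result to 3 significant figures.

37.8 mm

N_t = 21; L_s = 5.1·22 = 112.2 mm
δ_solid = L₀ − L_s = 150 − 112.2 = 37.8 mm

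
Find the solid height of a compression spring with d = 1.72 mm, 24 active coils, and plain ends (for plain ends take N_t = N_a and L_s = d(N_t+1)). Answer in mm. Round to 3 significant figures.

plain ends: N_t = N_a = 24
L_s = d·(N_t+1) = 1.72 × 25 = 43 mm

43.0 mm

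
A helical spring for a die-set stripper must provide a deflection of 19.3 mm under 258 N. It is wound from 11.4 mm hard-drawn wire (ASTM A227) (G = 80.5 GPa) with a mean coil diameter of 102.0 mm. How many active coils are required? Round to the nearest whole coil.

Required rate k = F/δ = 258/19.3 = 13.368 N/mm
N_a = Gd⁴/(8D³k) = (80.5×10³ × 11.4⁴)/(8 × 102.0³ × 13.368)
    = 1.35961e+09 / 1.13489e+08 = 11.98 → 12 coils

12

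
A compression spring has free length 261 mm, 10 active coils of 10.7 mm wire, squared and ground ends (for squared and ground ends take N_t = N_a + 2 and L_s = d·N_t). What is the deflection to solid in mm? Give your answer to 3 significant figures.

N_t = 12; L_s = 10.7·12 = 128.4 mm
δ_solid = L₀ − L_s = 261 − 128.4 = 132.6 mm

133 mm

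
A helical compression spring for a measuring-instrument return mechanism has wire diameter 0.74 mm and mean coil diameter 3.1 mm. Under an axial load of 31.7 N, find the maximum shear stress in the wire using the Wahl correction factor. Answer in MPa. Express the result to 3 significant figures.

Spring index C = D/d = 3.1/0.74 = 4.1892
K_W = (4C−1)/(4C−4) + 0.615/C = 15.757/12.757 + 0.1468 = 1.3820
τ₀ = 8FD/(πd³) = 8·31.7·3.1/(π·0.74³) = 786.16/1.273 = 617.54 MPa
τ_max = K·τ₀ = 1.3820 × 617.54 = 853.43 MPa

853 MPa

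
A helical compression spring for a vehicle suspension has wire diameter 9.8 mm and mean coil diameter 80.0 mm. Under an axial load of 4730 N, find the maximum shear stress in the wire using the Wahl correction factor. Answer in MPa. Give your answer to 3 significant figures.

Spring index C = D/d = 80.0/9.8 = 8.1633
K_W = (4C−1)/(4C−4) + 0.615/C = 31.653/28.653 + 0.0753 = 1.1800
τ₀ = 8FD/(πd³) = 8·4730·80.0/(π·9.8³) = 3.0272e+06/2956.8 = 1023.8 MPa
τ_max = K·τ₀ = 1.1800 × 1023.8 = 1208.1 MPa

1210 MPa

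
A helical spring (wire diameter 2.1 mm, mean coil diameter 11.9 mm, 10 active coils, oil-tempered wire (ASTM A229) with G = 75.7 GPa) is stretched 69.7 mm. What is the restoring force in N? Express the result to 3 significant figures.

761 N

k = Gd⁴/(8D³N_a) = (75.7×10³)(2.1⁴)/(8·11.9³·10) = 10.92 N/mm
F = k·δ = 10.92 × 69.7 = 761.16 N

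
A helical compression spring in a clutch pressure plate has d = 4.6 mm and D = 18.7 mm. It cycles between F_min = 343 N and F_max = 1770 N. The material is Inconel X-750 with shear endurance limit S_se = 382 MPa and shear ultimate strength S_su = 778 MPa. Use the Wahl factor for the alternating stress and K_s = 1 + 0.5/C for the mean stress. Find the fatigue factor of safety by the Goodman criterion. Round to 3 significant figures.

C = D/d = 18.7/4.6 = 4.0652; K_W = (4C−1)/(4C−4)+0.615/C = 1.3960; K_s = 1+0.5/C = 1.1230
F_a = (F_max−F_min)/2 = 713.5 N; F_m = (F_max+F_min)/2 = 1056.5 N
τ_a = K_W·8F_aD/(πd³) = 1.3960 × 349.06 = 487.28 MPa
τ_m = K_s·8F_mD/(πd³) = 1.1230 × 516.87 = 580.44 MPa
Goodman: 1/n_f = τ_a/S_se + τ_m/S_su = 487.28/382 + 580.44/778 = 1.27560 + 0.74606 = 2.0217
n_f = 1/2.0217 = 0.4946

0.495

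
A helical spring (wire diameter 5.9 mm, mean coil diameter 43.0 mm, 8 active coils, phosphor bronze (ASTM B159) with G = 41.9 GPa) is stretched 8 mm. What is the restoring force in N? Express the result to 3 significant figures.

79.8 N

k = Gd⁴/(8D³N_a) = (41.9×10³)(5.9⁴)/(8·43.0³·8) = 9.9778 N/mm
F = k·δ = 9.9778 × 8 = 79.823 N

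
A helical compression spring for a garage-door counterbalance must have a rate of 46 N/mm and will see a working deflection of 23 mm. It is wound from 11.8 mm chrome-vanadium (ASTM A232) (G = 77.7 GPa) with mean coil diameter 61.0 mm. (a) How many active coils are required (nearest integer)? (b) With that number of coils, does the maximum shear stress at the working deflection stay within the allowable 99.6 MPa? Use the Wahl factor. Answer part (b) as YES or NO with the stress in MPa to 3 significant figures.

N_a = Gd⁴/(8D³k) = (77.7×10³)(11.8⁴)/(8·61.0³·46) = 18.03 → N_a = 18
Actual rate k = Gd⁴/(8D³·18) = 46.089 N/mm
Working load F = kδ = 46.089·23 = 1060 N
C = 61.0/11.8 = 5.1695; K_W = (4C−1)/(4C−4)+0.615/C = 1.2988
τ_max = K_W·8FD/(πd³) = 1.2988·100.22 = 130.17 MPa
τ_max > 99.6 MPa → exceeds allowable

(a) 18 coils; (b) NO, τ_max = 130 MPa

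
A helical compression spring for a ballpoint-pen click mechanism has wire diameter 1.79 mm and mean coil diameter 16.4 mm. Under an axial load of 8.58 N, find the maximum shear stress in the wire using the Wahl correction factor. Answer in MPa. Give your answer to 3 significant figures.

Spring index C = D/d = 16.4/1.79 = 9.1620
K_W = (4C−1)/(4C−4) + 0.615/C = 35.648/32.648 + 0.0671 = 1.1590
τ₀ = 8FD/(πd³) = 8·8.58·16.4/(π·1.79³) = 1125.7/18.018 = 62.476 MPa
τ_max = K·τ₀ = 1.1590 × 62.476 = 72.41 MPa

72.4 MPa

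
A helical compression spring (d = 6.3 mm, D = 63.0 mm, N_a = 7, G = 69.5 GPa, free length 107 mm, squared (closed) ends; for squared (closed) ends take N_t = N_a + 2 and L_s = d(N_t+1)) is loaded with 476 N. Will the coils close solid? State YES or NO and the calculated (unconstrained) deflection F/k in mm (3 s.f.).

YES, δ = 60.9 mm

k = Gd⁴/(8D³N_a) = (69.5×10³)(6.3⁴)/(8·63.0³·7) = 7.8187 N/mm
N_t = 9; L_s = 6.3·10 = 63 mm; δ_solid = L₀ − L_s = 107 − 63 = 44 mm
δ = F/k = 476/7.8187 = 60.879 mm
δ ≥ δ_solid → spring goes solid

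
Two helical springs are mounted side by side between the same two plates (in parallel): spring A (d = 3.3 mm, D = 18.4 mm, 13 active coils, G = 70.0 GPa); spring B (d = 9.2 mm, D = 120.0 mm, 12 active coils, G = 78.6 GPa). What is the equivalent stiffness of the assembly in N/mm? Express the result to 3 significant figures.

16.2 N/mm

k_A = Gd⁴/(8D³N_a) = (70.0×10³)(3.3⁴)/(8·18.4³·13) = 12.813 N/mm
k_B = Gd⁴/(8D³N_a) = (78.6×10³)(9.2⁴)/(8·120.0³·12) = 3.3944 N/mm
Parallel: k_eq = 12.813 + 3.3944 = 16.208 N/mm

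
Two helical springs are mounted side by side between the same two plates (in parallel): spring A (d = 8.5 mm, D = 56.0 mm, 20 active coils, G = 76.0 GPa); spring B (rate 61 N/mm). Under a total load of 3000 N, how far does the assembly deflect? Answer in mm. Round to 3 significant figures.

39.9 mm

k_A = Gd⁴/(8D³N_a) = (76.0×10³)(8.5⁴)/(8·56.0³·20) = 14.119 N/mm
Parallel: k_eq = 14.119 + 61 = 75.119 N/mm
δ = F/k_eq = 3000/75.119 = 39.937 mm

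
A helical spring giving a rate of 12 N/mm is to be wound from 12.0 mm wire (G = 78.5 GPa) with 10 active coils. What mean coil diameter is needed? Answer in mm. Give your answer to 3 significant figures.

119 mm

D = (Gd⁴/(8N_a·k))^(1/3) = (78.5×10³·12.0⁴/(8·10·12))^(1/3)
  = (1.6956e+06)^(1/3) = 119.2453 mm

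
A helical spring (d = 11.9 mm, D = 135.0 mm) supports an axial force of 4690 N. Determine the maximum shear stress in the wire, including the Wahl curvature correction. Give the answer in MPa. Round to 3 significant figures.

Spring index C = D/d = 135.0/11.9 = 11.3445
K_W = (4C−1)/(4C−4) + 0.615/C = 44.378/41.378 + 0.0542 = 1.1267
τ₀ = 8FD/(πd³) = 8·4690·135.0/(π·11.9³) = 5.0652e+06/5294.1 = 956.77 MPa
τ_max = K·τ₀ = 1.1267 × 956.77 = 1078 MPa

1080 MPa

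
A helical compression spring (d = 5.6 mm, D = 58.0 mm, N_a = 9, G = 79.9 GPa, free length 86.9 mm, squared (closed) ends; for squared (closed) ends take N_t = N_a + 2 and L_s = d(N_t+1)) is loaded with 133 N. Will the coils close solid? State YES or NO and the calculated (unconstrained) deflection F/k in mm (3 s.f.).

YES, δ = 23.8 mm

k = Gd⁴/(8D³N_a) = (79.9×10³)(5.6⁴)/(8·58.0³·9) = 5.5935 N/mm
N_t = 11; L_s = 5.6·12 = 67.2 mm; δ_solid = L₀ − L_s = 86.9 − 67.2 = 19.7 mm
δ = F/k = 133/5.5935 = 23.778 mm
δ ≥ δ_solid → spring goes solid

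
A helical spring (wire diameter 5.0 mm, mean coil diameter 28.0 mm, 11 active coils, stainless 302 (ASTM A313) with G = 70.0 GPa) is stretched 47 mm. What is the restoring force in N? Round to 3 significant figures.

k = Gd⁴/(8D³N_a) = (70.0×10³)(5.0⁴)/(8·28.0³·11) = 22.648 N/mm
F = k·δ = 22.648 × 47 = 1064.4 N

1060 N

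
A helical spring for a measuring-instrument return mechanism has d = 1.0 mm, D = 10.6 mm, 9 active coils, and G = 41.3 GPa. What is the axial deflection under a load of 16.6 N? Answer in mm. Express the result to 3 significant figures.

34.5 mm

k = Gd⁴/(8D³N_a) = (41.3×10³)(1.0⁴)/(8·10.6³·9) = 0.48161 N/mm
δ = F/k = 16.6 / 0.48161 = 34.467 mm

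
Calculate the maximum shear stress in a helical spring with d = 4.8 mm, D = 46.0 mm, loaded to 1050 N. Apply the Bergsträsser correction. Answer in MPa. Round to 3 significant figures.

Spring index C = D/d = 46.0/4.8 = 9.5833
K_B = (4C+2)/(4C−3) = 40.333/35.333 = 1.1415
τ₀ = 8FD/(πd³) = 8·1050·46.0/(π·4.8³) = 386400/347.44 = 1112.2 MPa
τ_max = K·τ₀ = 1.1415 × 1112.2 = 1269.5 MPa

1270 MPa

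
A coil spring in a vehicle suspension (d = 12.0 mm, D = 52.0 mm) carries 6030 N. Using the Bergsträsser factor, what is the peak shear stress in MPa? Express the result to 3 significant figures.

623 MPa

Spring index C = D/d = 52.0/12.0 = 4.3333
K_B = (4C+2)/(4C−3) = 19.333/14.333 = 1.3488
τ₀ = 8FD/(πd³) = 8·6030·52.0/(π·12.0³) = 2.50848e+06/5428.7 = 462.08 MPa
τ_max = K·τ₀ = 1.3488 × 462.08 = 623.27 MPa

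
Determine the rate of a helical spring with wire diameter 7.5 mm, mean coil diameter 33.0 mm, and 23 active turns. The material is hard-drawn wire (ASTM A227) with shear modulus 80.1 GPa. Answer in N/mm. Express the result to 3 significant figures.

38.3 N/mm

k = Gd⁴/(8D³N_a) = (80.1×10³ × 7.5⁴) / (8 × 33.0³ × 23)
  = 2.53441e+08 / 6.61241e+06 = 38.328 N/mm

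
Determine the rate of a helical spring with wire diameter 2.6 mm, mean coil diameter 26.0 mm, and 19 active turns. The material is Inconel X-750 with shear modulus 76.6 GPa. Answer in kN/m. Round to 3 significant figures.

1.31 kN/m

k = Gd⁴/(8D³N_a) = (76.6×10³ × 2.6⁴) / (8 × 26.0³ × 19)
  = 3.50044e+06 / 2.67155e+06 = 1.3103 N/mm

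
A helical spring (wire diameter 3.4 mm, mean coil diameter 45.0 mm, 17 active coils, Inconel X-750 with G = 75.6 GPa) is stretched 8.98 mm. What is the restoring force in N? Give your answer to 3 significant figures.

7.32 N

k = Gd⁴/(8D³N_a) = (75.6×10³)(3.4⁴)/(8·45.0³·17) = 0.81519 N/mm
F = k·δ = 0.81519 × 8.98 = 7.3204 N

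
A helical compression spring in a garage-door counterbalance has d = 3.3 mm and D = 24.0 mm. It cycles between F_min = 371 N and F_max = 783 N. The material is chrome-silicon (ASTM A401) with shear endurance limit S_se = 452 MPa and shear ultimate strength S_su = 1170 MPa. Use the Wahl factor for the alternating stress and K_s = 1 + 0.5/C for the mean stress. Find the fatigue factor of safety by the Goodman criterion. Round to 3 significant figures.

0.547

C = D/d = 24.0/3.3 = 7.2727; K_W = (4C−1)/(4C−4)+0.615/C = 1.2041; K_s = 1+0.5/C = 1.0688
F_a = (F_max−F_min)/2 = 206 N; F_m = (F_max+F_min)/2 = 577 N
τ_a = K_W·8F_aD/(πd³) = 1.2041 × 350.33 = 421.84 MPa
τ_m = K_s·8F_mD/(πd³) = 1.0688 × 981.26 = 1048.7 MPa
Goodman: 1/n_f = τ_a/S_se + τ_m/S_su = 421.84/452 + 1048.7/1170 = 0.93328 + 0.89635 = 1.8296
n_f = 1/1.8296 = 0.5466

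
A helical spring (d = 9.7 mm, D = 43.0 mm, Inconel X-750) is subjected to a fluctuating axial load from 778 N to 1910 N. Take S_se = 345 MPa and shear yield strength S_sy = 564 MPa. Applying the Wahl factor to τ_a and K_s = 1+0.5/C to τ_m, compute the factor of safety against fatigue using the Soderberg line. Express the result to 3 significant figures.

1.71

C = D/d = 43.0/9.7 = 4.4330; K_W = (4C−1)/(4C−4)+0.615/C = 1.3572; K_s = 1+0.5/C = 1.1128
F_a = (F_max−F_min)/2 = 566 N; F_m = (F_max+F_min)/2 = 1344 N
τ_a = K_W·8F_aD/(πd³) = 1.3572 × 67.906 = 92.162 MPa
τ_m = K_s·8F_mD/(πd³) = 1.1128 × 161.25 = 179.43 MPa
Soderberg: 1/n_f = τ_a/S_se + τ_m/S_sy = 92.162/345 + 179.43/564 = 0.26714 + 0.31815 = 0.58528
n_f = 1/0.58528 = 1.709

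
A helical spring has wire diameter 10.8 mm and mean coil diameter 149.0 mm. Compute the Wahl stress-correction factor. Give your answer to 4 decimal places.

C = D/d = 149.0/10.8 = 13.7963
K_W = (4C−1)/(4C−4) + 0.615/C = 54.185/51.185 + 0.0446 = 1.1032

1.1032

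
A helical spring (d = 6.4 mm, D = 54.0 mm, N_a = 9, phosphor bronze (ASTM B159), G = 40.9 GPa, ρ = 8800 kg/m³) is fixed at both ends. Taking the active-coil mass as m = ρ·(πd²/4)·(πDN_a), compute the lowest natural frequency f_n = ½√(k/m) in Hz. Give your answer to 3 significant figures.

k = Gd⁴/(8D³N_a) = (40.9×10³)(6.4⁴)/(8·54.0³·9) = 6.0524 N/mm = 6052.4 N/m
Wire length L = πDN_a = π·54.0·9 = 1526.8 mm
m = ρ·(πd²/4)·L = 8800 × 32.17×10⁻⁶ m² × 1.5268 m = 0.43223 kg
f_n = ½√(k/m) = 0.5·√(6052.4/0.43223) = 0.5·√(14003) = 59.166 Hz

59.2 Hz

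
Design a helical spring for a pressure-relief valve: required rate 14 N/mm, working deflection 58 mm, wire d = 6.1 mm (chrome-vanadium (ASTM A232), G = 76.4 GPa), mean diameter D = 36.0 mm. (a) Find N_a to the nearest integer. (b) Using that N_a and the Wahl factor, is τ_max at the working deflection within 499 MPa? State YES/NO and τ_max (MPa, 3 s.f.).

N_a = Gd⁴/(8D³k) = (76.4×10³)(6.1⁴)/(8·36.0³·14) = 20.24 → N_a = 20
Actual rate k = Gd⁴/(8D³·20) = 14.171 N/mm
Working load F = kδ = 14.171·58 = 821.89 N
C = 36.0/6.1 = 5.9016; K_W = (4C−1)/(4C−4)+0.615/C = 1.2572
τ_max = K_W·8FD/(πd³) = 1.2572·331.95 = 417.33 MPa
τ_max ≤ 499 MPa → acceptable

(a) 20 coils; (b) YES, τ_max = 417 MPa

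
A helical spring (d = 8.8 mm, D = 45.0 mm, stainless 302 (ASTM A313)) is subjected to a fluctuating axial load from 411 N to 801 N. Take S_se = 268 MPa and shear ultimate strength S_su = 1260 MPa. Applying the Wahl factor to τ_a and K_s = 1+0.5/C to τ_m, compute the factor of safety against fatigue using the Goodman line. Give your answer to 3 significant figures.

C = D/d = 45.0/8.8 = 5.1136; K_W = (4C−1)/(4C−4)+0.615/C = 1.3026; K_s = 1+0.5/C = 1.0978
F_a = (F_max−F_min)/2 = 195 N; F_m = (F_max+F_min)/2 = 606 N
τ_a = K_W·8F_aD/(πd³) = 1.3026 × 32.79 = 42.712 MPa
τ_m = K_s·8F_mD/(πd³) = 1.0978 × 101.9 = 111.86 MPa
Goodman: 1/n_f = τ_a/S_se + τ_m/S_su = 42.712/268 + 111.86/1260 = 0.15937 + 0.08878 = 0.24815
n_f = 1/0.24815 = 4.03

4.03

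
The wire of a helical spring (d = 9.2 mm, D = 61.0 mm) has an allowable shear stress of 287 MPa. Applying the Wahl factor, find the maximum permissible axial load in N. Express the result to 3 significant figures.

1170 N

C = D/d = 61.0/9.2 = 6.6304
K_W = (4C−1)/(4C−4) + 0.615/C = 25.522/22.522 + 0.0928 = 1.2260
τ_max = K·8FD/(πd³) → F_max = τ_allow·πd³/(8DK)
F_max = 287·π·9.2³/(8·61.0·1.2260) = 7.0209e+05/598.27 = 1173.5 N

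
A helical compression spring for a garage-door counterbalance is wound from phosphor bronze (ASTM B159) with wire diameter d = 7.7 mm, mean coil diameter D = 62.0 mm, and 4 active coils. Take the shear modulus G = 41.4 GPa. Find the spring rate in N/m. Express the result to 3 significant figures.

k = Gd⁴/(8D³N_a) = (41.4×10³ × 7.7⁴) / (8 × 62.0³ × 4)
  = 1.45534e+08 / 7.6265e+06 = 19.083 N/mm = 19083 N/m

19100 N/m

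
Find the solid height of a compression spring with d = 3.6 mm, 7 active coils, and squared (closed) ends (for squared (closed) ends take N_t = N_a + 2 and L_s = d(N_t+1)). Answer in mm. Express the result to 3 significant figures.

36.0 mm

squared (closed) ends: N_t = N_a + 2 = 7 + 2 = 9
L_s = d·(N_t+1) = 3.6 × 10 = 36 mm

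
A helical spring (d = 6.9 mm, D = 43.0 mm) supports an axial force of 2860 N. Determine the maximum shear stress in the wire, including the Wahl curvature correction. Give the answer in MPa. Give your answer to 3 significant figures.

Spring index C = D/d = 43.0/6.9 = 6.2319
K_W = (4C−1)/(4C−4) + 0.615/C = 23.928/20.928 + 0.0987 = 1.2420
τ₀ = 8FD/(πd³) = 8·2860·43.0/(π·6.9³) = 983840/1032 = 953.3 MPa
τ_max = K·τ₀ = 1.2420 × 953.3 = 1184 MPa

1180 MPa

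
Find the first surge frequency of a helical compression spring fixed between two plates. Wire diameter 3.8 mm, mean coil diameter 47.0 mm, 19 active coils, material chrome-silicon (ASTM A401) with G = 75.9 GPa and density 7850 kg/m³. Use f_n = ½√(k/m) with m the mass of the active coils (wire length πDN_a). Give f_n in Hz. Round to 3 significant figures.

k = Gd⁴/(8D³N_a) = (75.9×10³)(3.8⁴)/(8·47.0³·19) = 1.0029 N/mm = 1002.9 N/m
Wire length L = πDN_a = π·47.0·19 = 2805.4 mm
m = ρ·(πd²/4)·L = 7850 × 11.341×10⁻⁶ m² × 2.8054 m = 0.24976 kg
f_n = ½√(k/m) = 0.5·√(1002.9/0.24976) = 0.5·√(4015.2) = 31.683 Hz

31.7 Hz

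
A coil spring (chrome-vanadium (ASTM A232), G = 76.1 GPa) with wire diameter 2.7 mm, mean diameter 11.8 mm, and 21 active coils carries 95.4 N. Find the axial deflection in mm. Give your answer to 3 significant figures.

k = Gd⁴/(8D³N_a) = (76.1×10³)(2.7⁴)/(8·11.8³·21) = 14.652 N/mm
δ = F/k = 95.4 / 14.652 = 6.5112 mm

6.51 mm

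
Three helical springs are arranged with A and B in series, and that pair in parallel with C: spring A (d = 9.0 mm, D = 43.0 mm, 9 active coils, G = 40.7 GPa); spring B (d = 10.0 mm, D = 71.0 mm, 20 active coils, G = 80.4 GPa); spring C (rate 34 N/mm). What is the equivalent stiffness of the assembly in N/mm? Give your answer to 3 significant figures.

44.8 N/mm

k_A = Gd⁴/(8D³N_a) = (40.7×10³)(9.0⁴)/(8·43.0³·9) = 46.647 N/mm
k_B = Gd⁴/(8D³N_a) = (80.4×10³)(10.0⁴)/(8·71.0³·20) = 14.04 N/mm
Springs A,B series: k_AB = 1/(1/46.647+1/14.04) = 10.792 N/mm; parallel with C: k_eq = 10.792+34 = 44.792 N/mm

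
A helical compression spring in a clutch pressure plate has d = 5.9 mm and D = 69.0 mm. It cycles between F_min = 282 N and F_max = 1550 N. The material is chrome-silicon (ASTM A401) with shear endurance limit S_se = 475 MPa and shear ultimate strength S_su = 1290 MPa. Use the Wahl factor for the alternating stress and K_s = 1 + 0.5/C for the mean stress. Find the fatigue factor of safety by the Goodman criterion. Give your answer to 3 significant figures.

C = D/d = 69.0/5.9 = 11.6949; K_W = (4C−1)/(4C−4)+0.615/C = 1.1227; K_s = 1+0.5/C = 1.0428
F_a = (F_max−F_min)/2 = 634 N; F_m = (F_max+F_min)/2 = 916 N
τ_a = K_W·8F_aD/(πd³) = 1.1227 × 542.4 = 608.96 MPa
τ_m = K_s·8F_mD/(πd³) = 1.0428 × 783.66 = 817.17 MPa
Goodman: 1/n_f = τ_a/S_se + τ_m/S_su = 608.96/475 + 817.17/1290 = 1.28203 + 0.63346 = 1.9155
n_f = 1/1.9155 = 0.5221

0.522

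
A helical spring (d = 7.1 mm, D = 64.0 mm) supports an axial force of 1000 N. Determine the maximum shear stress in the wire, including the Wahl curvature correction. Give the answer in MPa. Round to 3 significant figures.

Spring index C = D/d = 64.0/7.1 = 9.0141
K_W = (4C−1)/(4C−4) + 0.615/C = 35.056/32.056 + 0.0682 = 1.1618
τ₀ = 8FD/(πd³) = 8·1000·64.0/(π·7.1³) = 512000/1124.4 = 455.35 MPa
τ_max = K·τ₀ = 1.1618 × 455.35 = 529.03 MPa

529 MPa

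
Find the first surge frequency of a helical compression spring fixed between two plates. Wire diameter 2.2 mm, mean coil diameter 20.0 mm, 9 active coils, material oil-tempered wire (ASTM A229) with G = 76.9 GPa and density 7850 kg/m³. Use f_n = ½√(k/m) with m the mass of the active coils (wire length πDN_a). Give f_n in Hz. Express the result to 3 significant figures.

215 Hz

k = Gd⁴/(8D³N_a) = (76.9×10³)(2.2⁴)/(8·20.0³·9) = 3.1275 N/mm = 3127.5 N/m
Wire length L = πDN_a = π·20.0·9 = 565.49 mm
m = ρ·(πd²/4)·L = 7850 × 3.8013×10⁻⁶ m² × 0.56549 m = 0.016874 kg
f_n = ½√(k/m) = 0.5·√(3127.5/0.016874) = 0.5·√(1.8534e+05) = 215.26 Hz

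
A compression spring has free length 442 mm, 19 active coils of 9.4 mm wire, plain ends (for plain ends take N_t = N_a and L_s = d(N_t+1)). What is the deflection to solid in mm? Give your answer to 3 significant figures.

N_t = 19; L_s = 9.4·20 = 188 mm
δ_solid = L₀ − L_s = 442 − 188 = 254 mm

254 mm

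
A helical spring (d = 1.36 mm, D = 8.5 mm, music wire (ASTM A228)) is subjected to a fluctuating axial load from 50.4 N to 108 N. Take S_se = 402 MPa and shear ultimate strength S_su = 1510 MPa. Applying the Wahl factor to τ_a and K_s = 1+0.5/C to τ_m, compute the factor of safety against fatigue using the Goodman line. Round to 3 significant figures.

0.798

C = D/d = 8.5/1.36 = 6.2500; K_W = (4C−1)/(4C−4)+0.615/C = 1.2413; K_s = 1+0.5/C = 1.0800
F_a = (F_max−F_min)/2 = 28.8 N; F_m = (F_max+F_min)/2 = 79.2 N
τ_a = K_W·8F_aD/(πd³) = 1.2413 × 247.82 = 307.61 MPa
τ_m = K_s·8F_mD/(πd³) = 1.0800 × 681.5 = 736.02 MPa
Goodman: 1/n_f = τ_a/S_se + τ_m/S_su = 307.61/402 + 736.02/1510 = 0.76519 + 0.48743 = 1.2526
n_f = 1/1.2526 = 0.7983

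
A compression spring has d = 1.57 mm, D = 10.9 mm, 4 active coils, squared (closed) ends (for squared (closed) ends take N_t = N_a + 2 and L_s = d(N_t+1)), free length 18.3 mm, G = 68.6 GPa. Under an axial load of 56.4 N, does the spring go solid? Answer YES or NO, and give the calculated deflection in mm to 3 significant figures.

k = Gd⁴/(8D³N_a) = (68.6×10³)(1.57⁴)/(8·10.9³·4) = 10.058 N/mm
N_t = 6; L_s = 1.57·7 = 10.99 mm; δ_solid = L₀ − L_s = 18.3 − 10.99 = 7.31 mm
δ = F/k = 56.4/10.058 = 5.6077 mm
δ < δ_solid → spring does not go solid

NO, δ = 5.61 mm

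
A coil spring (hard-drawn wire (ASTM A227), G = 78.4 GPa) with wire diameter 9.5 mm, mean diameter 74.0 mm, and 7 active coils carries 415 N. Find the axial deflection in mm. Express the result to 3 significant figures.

k = Gd⁴/(8D³N_a) = (78.4×10³)(9.5⁴)/(8·74.0³·7) = 28.14 N/mm
δ = F/k = 415 / 28.14 = 14.748 mm

14.7 mm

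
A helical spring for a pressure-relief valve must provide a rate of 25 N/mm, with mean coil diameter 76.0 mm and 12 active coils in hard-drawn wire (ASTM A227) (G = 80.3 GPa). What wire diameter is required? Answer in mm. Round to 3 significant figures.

10.7 mm

d = (8D³N_a·k / G)^(1/4) = (8·76.0³·12·25 / (80.3×10³))^0.25
  = (13120)^0.25 = 10.7025 mm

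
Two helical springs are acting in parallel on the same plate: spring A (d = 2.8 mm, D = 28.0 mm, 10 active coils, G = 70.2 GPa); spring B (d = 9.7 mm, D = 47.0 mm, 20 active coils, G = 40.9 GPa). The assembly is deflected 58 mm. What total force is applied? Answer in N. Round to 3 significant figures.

k_A = Gd⁴/(8D³N_a) = (70.2×10³)(2.8⁴)/(8·28.0³·10) = 2.457 N/mm
k_B = Gd⁴/(8D³N_a) = (40.9×10³)(9.7⁴)/(8·47.0³·20) = 21.797 N/mm
Parallel: k_eq = 2.457 + 21.797 = 24.254 N/mm
F = k_eq·δ = 24.254·58 = 1406.7 N

1410 N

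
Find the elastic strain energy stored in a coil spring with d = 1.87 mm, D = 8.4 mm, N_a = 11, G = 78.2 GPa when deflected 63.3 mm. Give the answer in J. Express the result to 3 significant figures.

36.7 J

k = Gd⁴/(8D³N_a) = (78.2×10³)(1.87⁴)/(8·8.4³·11) = 18.334 N/mm
U = ½kδ² = 0.5 × 18.334 × 63.3² = 36731 N·mm = 36.731 J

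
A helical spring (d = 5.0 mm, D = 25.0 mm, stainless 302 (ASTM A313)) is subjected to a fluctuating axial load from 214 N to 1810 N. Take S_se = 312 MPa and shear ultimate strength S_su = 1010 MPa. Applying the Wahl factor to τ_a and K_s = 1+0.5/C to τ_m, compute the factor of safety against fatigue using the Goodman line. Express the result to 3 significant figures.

0.441

C = D/d = 25.0/5.0 = 5.0000; K_W = (4C−1)/(4C−4)+0.615/C = 1.3105; K_s = 1+0.5/C = 1.1000
F_a = (F_max−F_min)/2 = 798 N; F_m = (F_max+F_min)/2 = 1012 N
τ_a = K_W·8F_aD/(πd³) = 1.3105 × 406.42 = 532.61 MPa
τ_m = K_s·8F_mD/(πd³) = 1.1000 × 515.41 = 566.95 MPa
Goodman: 1/n_f = τ_a/S_se + τ_m/S_su = 532.61/312 + 566.95/1010 = 1.70709 + 0.56133 = 2.2684
n_f = 1/2.2684 = 0.4408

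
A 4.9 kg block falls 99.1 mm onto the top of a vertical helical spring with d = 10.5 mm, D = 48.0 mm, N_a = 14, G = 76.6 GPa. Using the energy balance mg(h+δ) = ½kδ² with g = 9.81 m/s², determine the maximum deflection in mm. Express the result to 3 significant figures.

k = Gd⁴/(8D³N_a) = (76.6×10³)(10.5⁴)/(8·48.0³·14) = 75.17 N/mm
W = mg = 4.9 × 9.81 = 48.069 N
½kδ² − Wδ − Wh = 0 → δ = (W + √(W² + 2kWh))/k
δ = (48.069 + √(2310.6 + 716165))/75.17 = (48.069 + 847.63)/75.17 = 11.916 mm

11.9 mm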